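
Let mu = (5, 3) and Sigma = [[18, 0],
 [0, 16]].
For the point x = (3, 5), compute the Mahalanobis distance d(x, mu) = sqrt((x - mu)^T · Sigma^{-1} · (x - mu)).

Step 1 — centre the observation: (x - mu) = (-2, 2).

Step 2 — invert Sigma. det(Sigma) = 18·16 - (0)² = 288.
  Sigma^{-1} = (1/det) · [[d, -b], [-b, a]] = [[0.0556, 0],
 [0, 0.0625]].

Step 3 — form the quadratic (x - mu)^T · Sigma^{-1} · (x - mu):
  Sigma^{-1} · (x - mu) = (-0.1111, 0.125).
  (x - mu)^T · [Sigma^{-1} · (x - mu)] = (-2)·(-0.1111) + (2)·(0.125) = 0.4722.

Step 4 — take square root: d = √(0.4722) ≈ 0.6872.

d(x, mu) = √(0.4722) ≈ 0.6872


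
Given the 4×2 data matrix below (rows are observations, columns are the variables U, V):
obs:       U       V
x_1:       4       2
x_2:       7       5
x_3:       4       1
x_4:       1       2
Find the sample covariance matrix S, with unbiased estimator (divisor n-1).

Step 1 — column means:
  mean(U) = (4 + 7 + 4 + 1) / 4 = 16/4 = 4
  mean(V) = (2 + 5 + 1 + 2) / 4 = 10/4 = 2.5

Step 2 — sample covariance S[i,j] = (1/(n-1)) · Σ_k (x_{k,i} - mean_i) · (x_{k,j} - mean_j), with n-1 = 3.
  S[U,U] = ((0)·(0) + (3)·(3) + (0)·(0) + (-3)·(-3)) / 3 = 18/3 = 6
  S[U,V] = ((0)·(-0.5) + (3)·(2.5) + (0)·(-1.5) + (-3)·(-0.5)) / 3 = 9/3 = 3
  S[V,V] = ((-0.5)·(-0.5) + (2.5)·(2.5) + (-1.5)·(-1.5) + (-0.5)·(-0.5)) / 3 = 9/3 = 3

S is symmetric (S[j,i] = S[i,j]). Assembling:

S = [[6, 3],
 [3, 3]]


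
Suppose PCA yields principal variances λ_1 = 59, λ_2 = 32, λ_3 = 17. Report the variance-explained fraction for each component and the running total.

Step 1 — total variance = trace(Sigma) = Σ λ_i = 59 + 32 + 17 = 108.

Step 2 — fraction explained by component i = λ_i / Σ λ:
  PC1: 59/108 = 0.5463
  PC2: 32/108 = 0.2963
  PC3: 17/108 = 0.1574

Step 3 — cumulative fraction after k components = (λ_1 + ... + λ_k) / Σ λ:
  k = 1: 59/108 = 0.5463
  k = 2: (59 + 32)/108 = 91/108 = 0.8426
  k = 3: (59 + 32 + 17)/108 = 108/108 = 1

Summary (fraction, with percent):

explained: PC1 0.5463 (54.63%), PC2 0.2963 (29.63%), PC3 0.1574 (15.74%);  cumulative: 0.5463, 0.8426, 1


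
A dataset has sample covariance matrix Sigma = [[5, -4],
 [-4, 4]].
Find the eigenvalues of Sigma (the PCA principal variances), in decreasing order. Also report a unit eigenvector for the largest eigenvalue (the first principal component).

Step 1 — characteristic polynomial of 2×2 Sigma:
  det(Sigma - λI) = λ² - trace · λ + det = 0.
  trace = 5 + 4 = 9, det = 5·4 - (-4)² = 4.
Step 2 — discriminant:
  Δ = trace² - 4·det = 81 - 16 = 65.
Step 3 — eigenvalues:
  λ = (trace ± √Δ)/2 = (9 ± 8.0623)/2,
  λ_1 = 8.5311,  λ_2 = 0.4689.

Step 4 — unit eigenvector for λ_1: solve (Sigma - λ_1 I)v = 0. First row:
  (5 - 8.5311)·v_x + (-4)·v_y = 0, i.e. (-3.5311)·v_x + (-4)·v_y = 0,
  so v ∝ (b, λ_1 - a) = (-4, 3.5311); multiply by -1 so the first entry is positive: u = (4, -3.5311).
  ||u|| = √((4)² + (-3.5311)²) = √(28.4689) ≈ 5.3356,
  v_1 = u/||u|| ≈ (0.7497, -0.6618) (||v_1|| = 1).

λ_1 = 8.5311,  λ_2 = 0.4689;  v_1 ≈ (0.7497, -0.6618)


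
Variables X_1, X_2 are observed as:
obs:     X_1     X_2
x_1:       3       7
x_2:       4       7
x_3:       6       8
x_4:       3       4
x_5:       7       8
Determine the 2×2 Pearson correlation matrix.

Step 1 — column means:
  mean(X_1) = (3 + 4 + 6 + 3 + 7) / 5 = 23/5 = 4.6
  mean(X_2) = (7 + 7 + 8 + 4 + 8) / 5 = 34/5 = 6.8

Step 2 — sample variances and covariances s[i,j] = (1/(n-1)) · Σ_k (x_{k,i} - mean_i) · (x_{k,j} - mean_j), with n-1 = 4:
  s[X_1,X_1] = ((-1.6)·(-1.6) + (-0.6)·(-0.6) + (1.4)·(1.4) + (-1.6)·(-1.6) + (2.4)·(2.4)) / 4 = 13.2/4 = 3.3
  s[X_1,X_2] = ((-1.6)·(0.2) + (-0.6)·(0.2) + (1.4)·(1.2) + (-1.6)·(-2.8) + (2.4)·(1.2)) / 4 = 8.6/4 = 2.15
  s[X_2,X_2] = ((0.2)·(0.2) + (0.2)·(0.2) + (1.2)·(1.2) + (-2.8)·(-2.8) + (1.2)·(1.2)) / 4 = 10.8/4 = 2.7
  Sample standard deviations s_i = √(s[i,i]):
  s(X_1) = √(3.3) = 1.8166
  s(X_2) = √(2.7) = 1.6432

Step 3 — r_{ij} = s_{ij} / (s_i · s_j):
  r[X_1,X_1] = 1 (diagonal).
  r[X_1,X_2] = 2.15 / (1.8166 · 1.6432) = 2.15 / 2.985 = 0.7203
  r[X_2,X_2] = 1 (diagonal).

R is symmetric with unit diagonal. Assembling:

R = [[1, 0.7203],
 [0.7203, 1]]


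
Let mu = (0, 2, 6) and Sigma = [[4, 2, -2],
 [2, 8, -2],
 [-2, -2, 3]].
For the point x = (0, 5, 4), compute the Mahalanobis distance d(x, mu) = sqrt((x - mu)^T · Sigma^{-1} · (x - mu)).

Step 1 — centre the observation: (x - mu) = (0, 3, -2).

Step 2 — invert Sigma (cofactor / det for 3×3, or solve directly):
  Sigma^{-1} = [[0.3846, -0.0385, 0.2308],
 [-0.0385, 0.1538, 0.0769],
 [0.2308, 0.0769, 0.5385]].

Step 3 — form the quadratic (x - mu)^T · Sigma^{-1} · (x - mu):
  Sigma^{-1} · (x - mu) = (-0.5769, 0.3077, -0.8462).
  (x - mu)^T · [Sigma^{-1} · (x - mu)] = (0)·(-0.5769) + (3)·(0.3077) + (-2)·(-0.8462) = 2.6154.

Step 4 — take square root: d = √(2.6154) ≈ 1.6172.

d(x, mu) = √(2.6154) ≈ 1.6172


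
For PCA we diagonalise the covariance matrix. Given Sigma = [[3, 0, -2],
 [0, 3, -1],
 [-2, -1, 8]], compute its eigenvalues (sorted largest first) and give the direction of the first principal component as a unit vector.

Step 1 — characteristic polynomial p(λ) = det(λI - Sigma) = λ³ - tr·λ² + c_1·λ - det, where tr = trace, c_1 = sum of the principal 2×2 minors, det = det(Sigma):
  tr = 3 + 3 + 8 = 14,
  c_1 = (3·3 - (0)²) + (3·8 - (-2)²) + (3·8 - (-1)²) = 9 + 20 + 23 = 52,
  det = 3·(3·8 - (-1)²) - (0)·((0)·8 - (-1)·(-2)) + (-2)·((0)·(-1) - 3·(-2)) = 3·(23) - (0)·(-2) + (-2)·(6) = 57.
  So p(λ) = λ³ - 14λ² + 52λ - 57.
Step 2 — look for an integer root (rational root theorem: any rational root is an integer divisor of 57). Testing λ = 3:
  p(3) = 27 - 126 + 156 - 57 = 0  ✓
  Dividing out (λ - 3): p(λ) = (λ - 3)(λ² - 11λ + 19).
Step 3 — remaining eigenvalues from the quadratic λ² - 11λ + 19 = 0:
  Δ = 11² - 4·19 = 121 - 76 = 45,  λ = (11 ± √45)/2 = (11 ± 6.7082)/2 ≈ 8.8541 or 2.1459.
  Sorted: λ_1 = 8.8541,  λ_2 = 3,  λ_3 = 2.1459  (check: sum = 14 = tr ✓).

Step 4 — unit eigenvector for λ_1 ≈ 8.8541: v spans the null space of (Sigma - λ_1 I), whose rows are
  r_1 = (-5.8541, 0, -2),  r_2 = (0, -5.8541, -1),  r_3 = (-2, -1, -0.8541).
  v is orthogonal to every row, so take v ∝ r_1 × r_2 = ((0)·(-1) - (-2)·(-5.8541), (-2)·(0) - (-5.8541)·(-1), (-5.8541)·(-5.8541) - (0)·(0)) ≈ (-11.7082, -5.8541, 34.2705).
  Rescale (multiply by -1 so the first nonzero entry is positive): u = (11.7082, 5.8541, -34.2705).
  ||u|| = √((11.7082)² + (5.8541)² + (-34.2705)²) = √(1345.8204) ≈ 36.6854,  v_1 = u/||u|| ≈ (0.3192, 0.1596, -0.9342) (||v_1|| = 1).

λ_1 = 8.8541,  λ_2 = 3,  λ_3 = 2.1459;  v_1 ≈ (0.3192, 0.1596, -0.9342)


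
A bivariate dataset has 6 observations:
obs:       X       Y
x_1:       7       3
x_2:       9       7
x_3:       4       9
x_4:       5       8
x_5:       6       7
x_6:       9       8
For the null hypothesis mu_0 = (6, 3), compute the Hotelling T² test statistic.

Step 1 — sample mean vector:
  mean(X) = (7 + 9 + 4 + 5 + 6 + 9) / 6 = 40/6 = 6.6667
  mean(Y) = (3 + 7 + 9 + 8 + 7 + 8) / 6 = 42/6 = 7
  x̄ = (6.6667, 7),  deviation x̄ - mu_0 = (6.6667, 7) - (6, 3) = (0.6667, 4).

Step 2 — sample covariance matrix, S[i,j] = (1/(n-1)) · Σ_k (x_{k,i} - mean_i) · (x_{k,j} - mean_j), divisor n-1 = 5:
  S[X,X] = ((0.3333)·(0.3333) + (2.3333)·(2.3333) + (-2.6667)·(-2.6667) + (-1.6667)·(-1.6667) + (-0.6667)·(-0.6667) + (2.3333)·(2.3333)) / 5 = 21.3333/5 = 4.2667
  S[X,Y] = ((0.3333)·(-4) + (2.3333)·(0) + (-2.6667)·(2) + (-1.6667)·(1) + (-0.6667)·(0) + (2.3333)·(1)) / 5 = -6/5 = -1.2
  S[Y,Y] = ((-4)·(-4) + (0)·(0) + (2)·(2) + (1)·(1) + (0)·(0) + (1)·(1)) / 5 = 22/5 = 4.4
  S = [[4.2667, -1.2],
 [-1.2, 4.4]].

Step 3 — invert S. det(S) = 4.2667·4.4 - (-1.2)² = 17.3333.
  S^{-1} = (1/det) · [[d, -b], [-b, a]] = [[0.2538, 0.0692],
 [0.0692, 0.2462]].

Step 4 — quadratic form (x̄ - mu_0)^T · S^{-1} · (x̄ - mu_0):
  S^{-1} · (x̄ - mu_0) = (0.4462, 1.0308),
  (x̄ - mu_0)^T · [...] = (0.6667)·(0.4462) + (4)·(1.0308) = 4.4205.

Step 5 — scale by n: T² = 6 · 4.4205 = 26.5231.

T² ≈ 26.5231


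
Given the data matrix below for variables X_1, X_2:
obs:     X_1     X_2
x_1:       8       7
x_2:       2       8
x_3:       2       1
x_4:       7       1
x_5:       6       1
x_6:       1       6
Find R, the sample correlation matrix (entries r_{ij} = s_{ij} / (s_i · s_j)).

Step 1 — column means:
  mean(X_1) = (8 + 2 + 2 + 7 + 6 + 1) / 6 = 26/6 = 4.3333
  mean(X_2) = (7 + 8 + 1 + 1 + 1 + 6) / 6 = 24/6 = 4

Step 2 — sample variances and covariances s[i,j] = (1/(n-1)) · Σ_k (x_{k,i} - mean_i) · (x_{k,j} - mean_j), with n-1 = 5:
  s[X_1,X_1] = ((3.6667)·(3.6667) + (-2.3333)·(-2.3333) + (-2.3333)·(-2.3333) + (2.6667)·(2.6667) + (1.6667)·(1.6667) + (-3.3333)·(-3.3333)) / 5 = 45.3333/5 = 9.0667
  s[X_1,X_2] = ((3.6667)·(3) + (-2.3333)·(4) + (-2.3333)·(-3) + (2.6667)·(-3) + (1.6667)·(-3) + (-3.3333)·(2)) / 5 = -11/5 = -2.2
  s[X_2,X_2] = ((3)·(3) + (4)·(4) + (-3)·(-3) + (-3)·(-3) + (-3)·(-3) + (2)·(2)) / 5 = 56/5 = 11.2
  Sample standard deviations s_i = √(s[i,i]):
  s(X_1) = √(9.0667) = 3.0111
  s(X_2) = √(11.2) = 3.3466

Step 3 — r_{ij} = s_{ij} / (s_i · s_j):
  r[X_1,X_1] = 1 (diagonal).
  r[X_1,X_2] = -2.2 / (3.0111 · 3.3466) = -2.2 / 10.077 = -0.2183
  r[X_2,X_2] = 1 (diagonal).

R is symmetric with unit diagonal. Assembling:

R = [[1, -0.2183],
 [-0.2183, 1]]


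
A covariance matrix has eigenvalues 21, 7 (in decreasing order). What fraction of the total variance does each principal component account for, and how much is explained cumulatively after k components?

Step 1 — total variance = trace(Sigma) = Σ λ_i = 21 + 7 = 28.

Step 2 — fraction explained by component i = λ_i / Σ λ:
  PC1: 21/28 = 0.75
  PC2: 7/28 = 0.25

Step 3 — cumulative fraction after k components = (λ_1 + ... + λ_k) / Σ λ:
  k = 1: 21/28 = 0.75
  k = 2: (21 + 7)/28 = 28/28 = 1

Summary (fraction, with percent):

explained: PC1 0.75 (75%), PC2 0.25 (25%);  cumulative: 0.75, 1


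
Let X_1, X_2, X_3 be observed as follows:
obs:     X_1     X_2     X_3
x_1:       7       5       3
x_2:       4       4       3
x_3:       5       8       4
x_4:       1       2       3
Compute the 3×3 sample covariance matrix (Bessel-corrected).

Step 1 — column means:
  mean(X_1) = (7 + 4 + 5 + 1) / 4 = 17/4 = 4.25
  mean(X_2) = (5 + 4 + 8 + 2) / 4 = 19/4 = 4.75
  mean(X_3) = (3 + 3 + 4 + 3) / 4 = 13/4 = 3.25

Step 2 — sample covariance S[i,j] = (1/(n-1)) · Σ_k (x_{k,i} - mean_i) · (x_{k,j} - mean_j), with n-1 = 3.
  S[X_1,X_1] = ((2.75)·(2.75) + (-0.25)·(-0.25) + (0.75)·(0.75) + (-3.25)·(-3.25)) / 3 = 18.75/3 = 6.25
  S[X_1,X_2] = ((2.75)·(0.25) + (-0.25)·(-0.75) + (0.75)·(3.25) + (-3.25)·(-2.75)) / 3 = 12.25/3 = 4.0833
  S[X_1,X_3] = ((2.75)·(-0.25) + (-0.25)·(-0.25) + (0.75)·(0.75) + (-3.25)·(-0.25)) / 3 = 0.75/3 = 0.25
  S[X_2,X_2] = ((0.25)·(0.25) + (-0.75)·(-0.75) + (3.25)·(3.25) + (-2.75)·(-2.75)) / 3 = 18.75/3 = 6.25
  S[X_2,X_3] = ((0.25)·(-0.25) + (-0.75)·(-0.25) + (3.25)·(0.75) + (-2.75)·(-0.25)) / 3 = 3.25/3 = 1.0833
  S[X_3,X_3] = ((-0.25)·(-0.25) + (-0.25)·(-0.25) + (0.75)·(0.75) + (-0.25)·(-0.25)) / 3 = 0.75/3 = 0.25

S is symmetric (S[j,i] = S[i,j]). Assembling:

S = [[6.25, 4.0833, 0.25],
 [4.0833, 6.25, 1.0833],
 [0.25, 1.0833, 0.25]]


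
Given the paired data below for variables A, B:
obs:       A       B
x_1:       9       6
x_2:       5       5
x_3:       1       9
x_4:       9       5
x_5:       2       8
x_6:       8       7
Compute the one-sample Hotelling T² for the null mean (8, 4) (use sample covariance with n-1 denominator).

Step 1 — sample mean vector:
  mean(A) = (9 + 5 + 1 + 9 + 2 + 8) / 6 = 34/6 = 5.6667
  mean(B) = (6 + 5 + 9 + 5 + 8 + 7) / 6 = 40/6 = 6.6667
  x̄ = (5.6667, 6.6667),  deviation x̄ - mu_0 = (5.6667, 6.6667) - (8, 4) = (-2.3333, 2.6667).

Step 2 — sample covariance matrix, S[i,j] = (1/(n-1)) · Σ_k (x_{k,i} - mean_i) · (x_{k,j} - mean_j), divisor n-1 = 5:
  S[A,A] = ((3.3333)·(3.3333) + (-0.6667)·(-0.6667) + (-4.6667)·(-4.6667) + (3.3333)·(3.3333) + (-3.6667)·(-3.6667) + (2.3333)·(2.3333)) / 5 = 63.3333/5 = 12.6667
  S[A,B] = ((3.3333)·(-0.6667) + (-0.6667)·(-1.6667) + (-4.6667)·(2.3333) + (3.3333)·(-1.6667) + (-3.6667)·(1.3333) + (2.3333)·(0.3333)) / 5 = -21.6667/5 = -4.3333
  S[B,B] = ((-0.6667)·(-0.6667) + (-1.6667)·(-1.6667) + (2.3333)·(2.3333) + (-1.6667)·(-1.6667) + (1.3333)·(1.3333) + (0.3333)·(0.3333)) / 5 = 13.3333/5 = 2.6667
  S = [[12.6667, -4.3333],
 [-4.3333, 2.6667]].

Step 3 — invert S. det(S) = 12.6667·2.6667 - (-4.3333)² = 15.
  S^{-1} = (1/det) · [[d, -b], [-b, a]] = [[0.1778, 0.2889],
 [0.2889, 0.8444]].

Step 4 — quadratic form (x̄ - mu_0)^T · S^{-1} · (x̄ - mu_0):
  S^{-1} · (x̄ - mu_0) = (0.3556, 1.5778),
  (x̄ - mu_0)^T · [...] = (-2.3333)·(0.3556) + (2.6667)·(1.5778) = 3.3778.

Step 5 — scale by n: T² = 6 · 3.3778 = 20.2667.

T² ≈ 20.2667


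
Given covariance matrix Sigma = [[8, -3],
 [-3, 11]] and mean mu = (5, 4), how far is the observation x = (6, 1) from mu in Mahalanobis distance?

Step 1 — centre the observation: (x - mu) = (1, -3).

Step 2 — invert Sigma. det(Sigma) = 8·11 - (-3)² = 79.
  Sigma^{-1} = (1/det) · [[d, -b], [-b, a]] = [[0.1392, 0.038],
 [0.038, 0.1013]].

Step 3 — form the quadratic (x - mu)^T · Sigma^{-1} · (x - mu):
  Sigma^{-1} · (x - mu) = (0.0253, -0.2658).
  (x - mu)^T · [Sigma^{-1} · (x - mu)] = (1)·(0.0253) + (-3)·(-0.2658) = 0.8228.

Step 4 — take square root: d = √(0.8228) ≈ 0.9071.

d(x, mu) = √(0.8228) ≈ 0.9071


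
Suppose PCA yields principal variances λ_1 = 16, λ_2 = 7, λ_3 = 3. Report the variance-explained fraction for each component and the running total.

Step 1 — total variance = trace(Sigma) = Σ λ_i = 16 + 7 + 3 = 26.

Step 2 — fraction explained by component i = λ_i / Σ λ:
  PC1: 16/26 = 0.6154
  PC2: 7/26 = 0.2692
  PC3: 3/26 = 0.1154

Step 3 — cumulative fraction after k components = (λ_1 + ... + λ_k) / Σ λ:
  k = 1: 16/26 = 0.6154
  k = 2: (16 + 7)/26 = 23/26 = 0.8846
  k = 3: (16 + 7 + 3)/26 = 26/26 = 1

Summary (fraction, with percent):

explained: PC1 0.6154 (61.54%), PC2 0.2692 (26.92%), PC3 0.1154 (11.54%);  cumulative: 0.6154, 0.8846, 1


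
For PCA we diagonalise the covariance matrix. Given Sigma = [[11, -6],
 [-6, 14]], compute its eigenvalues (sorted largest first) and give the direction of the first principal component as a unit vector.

Step 1 — characteristic polynomial of 2×2 Sigma:
  det(Sigma - λI) = λ² - trace · λ + det = 0.
  trace = 11 + 14 = 25, det = 11·14 - (-6)² = 118.
Step 2 — discriminant:
  Δ = trace² - 4·det = 625 - 472 = 153.
Step 3 — eigenvalues:
  λ = (trace ± √Δ)/2 = (25 ± 12.3693)/2,
  λ_1 = 18.6847,  λ_2 = 6.3153.

Step 4 — unit eigenvector for λ_1: solve (Sigma - λ_1 I)v = 0. First row:
  (11 - 18.6847)·v_x + (-6)·v_y = 0, i.e. (-7.6847)·v_x + (-6)·v_y = 0,
  so v ∝ (b, λ_1 - a) = (-6, 7.6847); multiply by -1 so the first entry is positive: u = (6, -7.6847).
  ||u|| = √((6)² + (-7.6847)²) = √(95.054) ≈ 9.7496,
  v_1 = u/||u|| ≈ (0.6154, -0.7882) (||v_1|| = 1).

λ_1 = 18.6847,  λ_2 = 6.3153;  v_1 ≈ (0.6154, -0.7882)


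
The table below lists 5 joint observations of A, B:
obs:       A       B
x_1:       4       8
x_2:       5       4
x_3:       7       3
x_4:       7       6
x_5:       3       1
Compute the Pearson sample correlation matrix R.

Step 1 — column means:
  mean(A) = (4 + 5 + 7 + 7 + 3) / 5 = 26/5 = 5.2
  mean(B) = (8 + 4 + 3 + 6 + 1) / 5 = 22/5 = 4.4

Step 2 — sample variances and covariances s[i,j] = (1/(n-1)) · Σ_k (x_{k,i} - mean_i) · (x_{k,j} - mean_j), with n-1 = 4:
  s[A,A] = ((-1.2)·(-1.2) + (-0.2)·(-0.2) + (1.8)·(1.8) + (1.8)·(1.8) + (-2.2)·(-2.2)) / 4 = 12.8/4 = 3.2
  s[A,B] = ((-1.2)·(3.6) + (-0.2)·(-0.4) + (1.8)·(-1.4) + (1.8)·(1.6) + (-2.2)·(-3.4)) / 4 = 3.6/4 = 0.9
  s[B,B] = ((3.6)·(3.6) + (-0.4)·(-0.4) + (-1.4)·(-1.4) + (1.6)·(1.6) + (-3.4)·(-3.4)) / 4 = 29.2/4 = 7.3
  Sample standard deviations s_i = √(s[i,i]):
  s(A) = √(3.2) = 1.7889
  s(B) = √(7.3) = 2.7019

Step 3 — r_{ij} = s_{ij} / (s_i · s_j):
  r[A,A] = 1 (diagonal).
  r[A,B] = 0.9 / (1.7889 · 2.7019) = 0.9 / 4.8332 = 0.1862
  r[B,B] = 1 (diagonal).

R is symmetric with unit diagonal. Assembling:

R = [[1, 0.1862],
 [0.1862, 1]]


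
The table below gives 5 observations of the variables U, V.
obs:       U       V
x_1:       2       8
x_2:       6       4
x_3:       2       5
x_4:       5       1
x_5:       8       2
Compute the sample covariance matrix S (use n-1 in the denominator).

Step 1 — column means:
  mean(U) = (2 + 6 + 2 + 5 + 8) / 5 = 23/5 = 4.6
  mean(V) = (8 + 4 + 5 + 1 + 2) / 5 = 20/5 = 4

Step 2 — sample covariance S[i,j] = (1/(n-1)) · Σ_k (x_{k,i} - mean_i) · (x_{k,j} - mean_j), with n-1 = 4.
  S[U,U] = ((-2.6)·(-2.6) + (1.4)·(1.4) + (-2.6)·(-2.6) + (0.4)·(0.4) + (3.4)·(3.4)) / 4 = 27.2/4 = 6.8
  S[U,V] = ((-2.6)·(4) + (1.4)·(0) + (-2.6)·(1) + (0.4)·(-3) + (3.4)·(-2)) / 4 = -21/4 = -5.25
  S[V,V] = ((4)·(4) + (0)·(0) + (1)·(1) + (-3)·(-3) + (-2)·(-2)) / 4 = 30/4 = 7.5

S is symmetric (S[j,i] = S[i,j]). Assembling:

S = [[6.8, -5.25],
 [-5.25, 7.5]]


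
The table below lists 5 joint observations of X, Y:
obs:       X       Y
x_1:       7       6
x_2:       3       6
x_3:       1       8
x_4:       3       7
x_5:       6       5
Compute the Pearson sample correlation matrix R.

Step 1 — column means:
  mean(X) = (7 + 3 + 1 + 3 + 6) / 5 = 20/5 = 4
  mean(Y) = (6 + 6 + 8 + 7 + 5) / 5 = 32/5 = 6.4

Step 2 — sample variances and covariances s[i,j] = (1/(n-1)) · Σ_k (x_{k,i} - mean_i) · (x_{k,j} - mean_j), with n-1 = 4:
  s[X,X] = ((3)·(3) + (-1)·(-1) + (-3)·(-3) + (-1)·(-1) + (2)·(2)) / 4 = 24/4 = 6
  s[X,Y] = ((3)·(-0.4) + (-1)·(-0.4) + (-3)·(1.6) + (-1)·(0.6) + (2)·(-1.4)) / 4 = -9/4 = -2.25
  s[Y,Y] = ((-0.4)·(-0.4) + (-0.4)·(-0.4) + (1.6)·(1.6) + (0.6)·(0.6) + (-1.4)·(-1.4)) / 4 = 5.2/4 = 1.3
  Sample standard deviations s_i = √(s[i,i]):
  s(X) = √(6) = 2.4495
  s(Y) = √(1.3) = 1.1402

Step 3 — r_{ij} = s_{ij} / (s_i · s_j):
  r[X,X] = 1 (diagonal).
  r[X,Y] = -2.25 / (2.4495 · 1.1402) = -2.25 / 2.7928 = -0.8056
  r[Y,Y] = 1 (diagonal).

R is symmetric with unit diagonal. Assembling:

R = [[1, -0.8056],
 [-0.8056, 1]]


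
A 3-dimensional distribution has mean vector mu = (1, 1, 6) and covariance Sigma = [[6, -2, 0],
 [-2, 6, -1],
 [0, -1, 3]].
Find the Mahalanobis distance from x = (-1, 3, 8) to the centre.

Step 1 — centre the observation: (x - mu) = (-2, 2, 2).

Step 2 — invert Sigma (cofactor / det for 3×3, or solve directly):
  Sigma^{-1} = [[0.1889, 0.0667, 0.0222],
 [0.0667, 0.2, 0.0667],
 [0.0222, 0.0667, 0.3556]].

Step 3 — form the quadratic (x - mu)^T · Sigma^{-1} · (x - mu):
  Sigma^{-1} · (x - mu) = (-0.2, 0.4, 0.8).
  (x - mu)^T · [Sigma^{-1} · (x - mu)] = (-2)·(-0.2) + (2)·(0.4) + (2)·(0.8) = 2.8.

Step 4 — take square root: d = √(2.8) ≈ 1.6733.

d(x, mu) = √(2.8) ≈ 1.6733


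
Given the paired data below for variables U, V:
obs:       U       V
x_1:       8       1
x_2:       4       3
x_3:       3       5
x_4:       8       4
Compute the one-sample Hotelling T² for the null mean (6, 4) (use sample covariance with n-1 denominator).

Step 1 — sample mean vector:
  mean(U) = (8 + 4 + 3 + 8) / 4 = 23/4 = 5.75
  mean(V) = (1 + 3 + 5 + 4) / 4 = 13/4 = 3.25
  x̄ = (5.75, 3.25),  deviation x̄ - mu_0 = (5.75, 3.25) - (6, 4) = (-0.25, -0.75).

Step 2 — sample covariance matrix, S[i,j] = (1/(n-1)) · Σ_k (x_{k,i} - mean_i) · (x_{k,j} - mean_j), divisor n-1 = 3:
  S[U,U] = ((2.25)·(2.25) + (-1.75)·(-1.75) + (-2.75)·(-2.75) + (2.25)·(2.25)) / 3 = 20.75/3 = 6.9167
  S[U,V] = ((2.25)·(-2.25) + (-1.75)·(-0.25) + (-2.75)·(1.75) + (2.25)·(0.75)) / 3 = -7.75/3 = -2.5833
  S[V,V] = ((-2.25)·(-2.25) + (-0.25)·(-0.25) + (1.75)·(1.75) + (0.75)·(0.75)) / 3 = 8.75/3 = 2.9167
  S = [[6.9167, -2.5833],
 [-2.5833, 2.9167]].

Step 3 — invert S. det(S) = 6.9167·2.9167 - (-2.5833)² = 13.5.
  S^{-1} = (1/det) · [[d, -b], [-b, a]] = [[0.216, 0.1914],
 [0.1914, 0.5123]].

Step 4 — quadratic form (x̄ - mu_0)^T · S^{-1} · (x̄ - mu_0):
  S^{-1} · (x̄ - mu_0) = (-0.1975, -0.4321),
  (x̄ - mu_0)^T · [...] = (-0.25)·(-0.1975) + (-0.75)·(-0.4321) = 0.3735.

Step 5 — scale by n: T² = 4 · 0.3735 = 1.4938.

T² ≈ 1.4938


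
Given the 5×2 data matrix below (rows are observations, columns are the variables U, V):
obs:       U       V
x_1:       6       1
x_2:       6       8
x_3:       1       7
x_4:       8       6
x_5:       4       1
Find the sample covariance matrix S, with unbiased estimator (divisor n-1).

Step 1 — column means:
  mean(U) = (6 + 6 + 1 + 8 + 4) / 5 = 25/5 = 5
  mean(V) = (1 + 8 + 7 + 6 + 1) / 5 = 23/5 = 4.6

Step 2 — sample covariance S[i,j] = (1/(n-1)) · Σ_k (x_{k,i} - mean_i) · (x_{k,j} - mean_j), with n-1 = 4.
  S[U,U] = ((1)·(1) + (1)·(1) + (-4)·(-4) + (3)·(3) + (-1)·(-1)) / 4 = 28/4 = 7
  S[U,V] = ((1)·(-3.6) + (1)·(3.4) + (-4)·(2.4) + (3)·(1.4) + (-1)·(-3.6)) / 4 = -2/4 = -0.5
  S[V,V] = ((-3.6)·(-3.6) + (3.4)·(3.4) + (2.4)·(2.4) + (1.4)·(1.4) + (-3.6)·(-3.6)) / 4 = 45.2/4 = 11.3

S is symmetric (S[j,i] = S[i,j]). Assembling:

S = [[7, -0.5],
 [-0.5, 11.3]]


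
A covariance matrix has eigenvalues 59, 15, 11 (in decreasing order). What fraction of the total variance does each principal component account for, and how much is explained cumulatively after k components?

Step 1 — total variance = trace(Sigma) = Σ λ_i = 59 + 15 + 11 = 85.

Step 2 — fraction explained by component i = λ_i / Σ λ:
  PC1: 59/85 = 0.6941
  PC2: 15/85 = 0.1765
  PC3: 11/85 = 0.1294

Step 3 — cumulative fraction after k components = (λ_1 + ... + λ_k) / Σ λ:
  k = 1: 59/85 = 0.6941
  k = 2: (59 + 15)/85 = 74/85 = 0.8706
  k = 3: (59 + 15 + 11)/85 = 85/85 = 1

Summary (fraction, with percent):

explained: PC1 0.6941 (69.41%), PC2 0.1765 (17.65%), PC3 0.1294 (12.94%);  cumulative: 0.6941, 0.8706, 1


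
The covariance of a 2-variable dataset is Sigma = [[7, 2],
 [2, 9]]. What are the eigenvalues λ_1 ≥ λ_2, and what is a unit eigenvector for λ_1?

Step 1 — characteristic polynomial of 2×2 Sigma:
  det(Sigma - λI) = λ² - trace · λ + det = 0.
  trace = 7 + 9 = 16, det = 7·9 - (2)² = 59.
Step 2 — discriminant:
  Δ = trace² - 4·det = 256 - 236 = 20.
Step 3 — eigenvalues:
  λ = (trace ± √Δ)/2 = (16 ± 4.4721)/2,
  λ_1 = 10.2361,  λ_2 = 5.7639.

Step 4 — unit eigenvector for λ_1: solve (Sigma - λ_1 I)v = 0. First row:
  (7 - 10.2361)·v_x + (2)·v_y = 0, i.e. (-3.2361)·v_x + (2)·v_y = 0,
  so v ∝ (b, λ_1 - a) = (2, 3.2361) = u.
  ||u|| = √((2)² + (3.2361)²) = √(14.4721) ≈ 3.8042,
  v_1 = u/||u|| ≈ (0.5257, 0.8507) (||v_1|| = 1).

λ_1 = 10.2361,  λ_2 = 5.7639;  v_1 ≈ (0.5257, 0.8507)


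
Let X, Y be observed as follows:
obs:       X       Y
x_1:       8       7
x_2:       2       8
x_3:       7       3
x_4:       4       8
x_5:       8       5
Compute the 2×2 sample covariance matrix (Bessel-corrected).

Step 1 — column means:
  mean(X) = (8 + 2 + 7 + 4 + 8) / 5 = 29/5 = 5.8
  mean(Y) = (7 + 8 + 3 + 8 + 5) / 5 = 31/5 = 6.2

Step 2 — sample covariance S[i,j] = (1/(n-1)) · Σ_k (x_{k,i} - mean_i) · (x_{k,j} - mean_j), with n-1 = 4.
  S[X,X] = ((2.2)·(2.2) + (-3.8)·(-3.8) + (1.2)·(1.2) + (-1.8)·(-1.8) + (2.2)·(2.2)) / 4 = 28.8/4 = 7.2
  S[X,Y] = ((2.2)·(0.8) + (-3.8)·(1.8) + (1.2)·(-3.2) + (-1.8)·(1.8) + (2.2)·(-1.2)) / 4 = -14.8/4 = -3.7
  S[Y,Y] = ((0.8)·(0.8) + (1.8)·(1.8) + (-3.2)·(-3.2) + (1.8)·(1.8) + (-1.2)·(-1.2)) / 4 = 18.8/4 = 4.7

S is symmetric (S[j,i] = S[i,j]). Assembling:

S = [[7.2, -3.7],
 [-3.7, 4.7]]


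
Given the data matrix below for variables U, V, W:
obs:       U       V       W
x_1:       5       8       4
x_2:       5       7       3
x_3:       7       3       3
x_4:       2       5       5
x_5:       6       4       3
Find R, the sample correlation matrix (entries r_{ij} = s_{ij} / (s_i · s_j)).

Step 1 — column means:
  mean(U) = (5 + 5 + 7 + 2 + 6) / 5 = 25/5 = 5
  mean(V) = (8 + 7 + 3 + 5 + 4) / 5 = 27/5 = 5.4
  mean(W) = (4 + 3 + 3 + 5 + 3) / 5 = 18/5 = 3.6

Step 2 — sample variances and covariances s[i,j] = (1/(n-1)) · Σ_k (x_{k,i} - mean_i) · (x_{k,j} - mean_j), with n-1 = 4:
  s[U,U] = ((0)·(0) + (0)·(0) + (2)·(2) + (-3)·(-3) + (1)·(1)) / 4 = 14/4 = 3.5
  s[U,V] = ((0)·(2.6) + (0)·(1.6) + (2)·(-2.4) + (-3)·(-0.4) + (1)·(-1.4)) / 4 = -5/4 = -1.25
  s[U,W] = ((0)·(0.4) + (0)·(-0.6) + (2)·(-0.6) + (-3)·(1.4) + (1)·(-0.6)) / 4 = -6/4 = -1.5
  s[V,V] = ((2.6)·(2.6) + (1.6)·(1.6) + (-2.4)·(-2.4) + (-0.4)·(-0.4) + (-1.4)·(-1.4)) / 4 = 17.2/4 = 4.3
  s[V,W] = ((2.6)·(0.4) + (1.6)·(-0.6) + (-2.4)·(-0.6) + (-0.4)·(1.4) + (-1.4)·(-0.6)) / 4 = 1.8/4 = 0.45
  s[W,W] = ((0.4)·(0.4) + (-0.6)·(-0.6) + (-0.6)·(-0.6) + (1.4)·(1.4) + (-0.6)·(-0.6)) / 4 = 3.2/4 = 0.8
  Sample standard deviations s_i = √(s[i,i]):
  s(U) = √(3.5) = 1.8708
  s(V) = √(4.3) = 2.0736
  s(W) = √(0.8) = 0.8944

Step 3 — r_{ij} = s_{ij} / (s_i · s_j):
  r[U,U] = 1 (diagonal).
  r[U,V] = -1.25 / (1.8708 · 2.0736) = -1.25 / 3.8794 = -0.3222
  r[U,W] = -1.5 / (1.8708 · 0.8944) = -1.5 / 1.6733 = -0.8964
  r[V,V] = 1 (diagonal).
  r[V,W] = 0.45 / (2.0736 · 0.8944) = 0.45 / 1.8547 = 0.2426
  r[W,W] = 1 (diagonal).

R is symmetric with unit diagonal. Assembling:

R = [[1, -0.3222, -0.8964],
 [-0.3222, 1, 0.2426],
 [-0.8964, 0.2426, 1]]


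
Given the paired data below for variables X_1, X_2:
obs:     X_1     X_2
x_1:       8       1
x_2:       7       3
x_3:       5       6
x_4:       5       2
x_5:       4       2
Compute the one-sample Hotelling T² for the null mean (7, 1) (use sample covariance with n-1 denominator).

Step 1 — sample mean vector:
  mean(X_1) = (8 + 7 + 5 + 5 + 4) / 5 = 29/5 = 5.8
  mean(X_2) = (1 + 3 + 6 + 2 + 2) / 5 = 14/5 = 2.8
  x̄ = (5.8, 2.8),  deviation x̄ - mu_0 = (5.8, 2.8) - (7, 1) = (-1.2, 1.8).

Step 2 — sample covariance matrix, S[i,j] = (1/(n-1)) · Σ_k (x_{k,i} - mean_i) · (x_{k,j} - mean_j), divisor n-1 = 4:
  S[X_1,X_1] = ((2.2)·(2.2) + (1.2)·(1.2) + (-0.8)·(-0.8) + (-0.8)·(-0.8) + (-1.8)·(-1.8)) / 4 = 10.8/4 = 2.7
  S[X_1,X_2] = ((2.2)·(-1.8) + (1.2)·(0.2) + (-0.8)·(3.2) + (-0.8)·(-0.8) + (-1.8)·(-0.8)) / 4 = -4.2/4 = -1.05
  S[X_2,X_2] = ((-1.8)·(-1.8) + (0.2)·(0.2) + (3.2)·(3.2) + (-0.8)·(-0.8) + (-0.8)·(-0.8)) / 4 = 14.8/4 = 3.7
  S = [[2.7, -1.05],
 [-1.05, 3.7]].

Step 3 — invert S. det(S) = 2.7·3.7 - (-1.05)² = 8.8875.
  S^{-1} = (1/det) · [[d, -b], [-b, a]] = [[0.4163, 0.1181],
 [0.1181, 0.3038]].

Step 4 — quadratic form (x̄ - mu_0)^T · S^{-1} · (x̄ - mu_0):
  S^{-1} · (x̄ - mu_0) = (-0.2869, 0.4051),
  (x̄ - mu_0)^T · [...] = (-1.2)·(-0.2869) + (1.8)·(0.4051) = 1.0734.

Step 5 — scale by n: T² = 5 · 1.0734 = 5.3671.

T² ≈ 5.3671


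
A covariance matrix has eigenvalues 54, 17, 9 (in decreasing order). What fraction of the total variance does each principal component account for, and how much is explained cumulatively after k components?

Step 1 — total variance = trace(Sigma) = Σ λ_i = 54 + 17 + 9 = 80.

Step 2 — fraction explained by component i = λ_i / Σ λ:
  PC1: 54/80 = 0.675
  PC2: 17/80 = 0.2125
  PC3: 9/80 = 0.1125

Step 3 — cumulative fraction after k components = (λ_1 + ... + λ_k) / Σ λ:
  k = 1: 54/80 = 0.675
  k = 2: (54 + 17)/80 = 71/80 = 0.8875
  k = 3: (54 + 17 + 9)/80 = 80/80 = 1

Summary (fraction, with percent):

explained: PC1 0.675 (67.5%), PC2 0.2125 (21.25%), PC3 0.1125 (11.25%);  cumulative: 0.675, 0.8875, 1


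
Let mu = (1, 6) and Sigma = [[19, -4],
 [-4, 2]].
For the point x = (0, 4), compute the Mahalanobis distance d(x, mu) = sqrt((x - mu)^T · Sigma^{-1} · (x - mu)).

Step 1 — centre the observation: (x - mu) = (-1, -2).

Step 2 — invert Sigma. det(Sigma) = 19·2 - (-4)² = 22.
  Sigma^{-1} = (1/det) · [[d, -b], [-b, a]] = [[0.0909, 0.1818],
 [0.1818, 0.8636]].

Step 3 — form the quadratic (x - mu)^T · Sigma^{-1} · (x - mu):
  Sigma^{-1} · (x - mu) = (-0.4545, -1.9091).
  (x - mu)^T · [Sigma^{-1} · (x - mu)] = (-1)·(-0.4545) + (-2)·(-1.9091) = 4.2727.

Step 4 — take square root: d = √(4.2727) ≈ 2.0671.

d(x, mu) = √(4.2727) ≈ 2.0671


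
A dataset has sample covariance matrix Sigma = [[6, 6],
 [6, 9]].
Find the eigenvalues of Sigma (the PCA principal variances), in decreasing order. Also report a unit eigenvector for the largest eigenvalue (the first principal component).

Step 1 — characteristic polynomial of 2×2 Sigma:
  det(Sigma - λI) = λ² - trace · λ + det = 0.
  trace = 6 + 9 = 15, det = 6·9 - (6)² = 18.
Step 2 — discriminant:
  Δ = trace² - 4·det = 225 - 72 = 153.
Step 3 — eigenvalues:
  λ = (trace ± √Δ)/2 = (15 ± 12.3693)/2,
  λ_1 = 13.6847,  λ_2 = 1.3153.

Step 4 — unit eigenvector for λ_1: solve (Sigma - λ_1 I)v = 0. First row:
  (6 - 13.6847)·v_x + (6)·v_y = 0, i.e. (-7.6847)·v_x + (6)·v_y = 0,
  so v ∝ (b, λ_1 - a) = (6, 7.6847) = u.
  ||u|| = √((6)² + (7.6847)²) = √(95.054) ≈ 9.7496,
  v_1 = u/||u|| ≈ (0.6154, 0.7882) (||v_1|| = 1).

λ_1 = 13.6847,  λ_2 = 1.3153;  v_1 ≈ (0.6154, 0.7882)


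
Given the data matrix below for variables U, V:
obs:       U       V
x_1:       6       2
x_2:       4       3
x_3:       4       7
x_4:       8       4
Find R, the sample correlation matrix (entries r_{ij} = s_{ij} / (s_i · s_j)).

Step 1 — column means:
  mean(U) = (6 + 4 + 4 + 8) / 4 = 22/4 = 5.5
  mean(V) = (2 + 3 + 7 + 4) / 4 = 16/4 = 4

Step 2 — sample variances and covariances s[i,j] = (1/(n-1)) · Σ_k (x_{k,i} - mean_i) · (x_{k,j} - mean_j), with n-1 = 3:
  s[U,U] = ((0.5)·(0.5) + (-1.5)·(-1.5) + (-1.5)·(-1.5) + (2.5)·(2.5)) / 3 = 11/3 = 3.6667
  s[U,V] = ((0.5)·(-2) + (-1.5)·(-1) + (-1.5)·(3) + (2.5)·(0)) / 3 = -4/3 = -1.3333
  s[V,V] = ((-2)·(-2) + (-1)·(-1) + (3)·(3) + (0)·(0)) / 3 = 14/3 = 4.6667
  Sample standard deviations s_i = √(s[i,i]):
  s(U) = √(3.6667) = 1.9149
  s(V) = √(4.6667) = 2.1602

Step 3 — r_{ij} = s_{ij} / (s_i · s_j):
  r[U,U] = 1 (diagonal).
  r[U,V] = -1.3333 / (1.9149 · 2.1602) = -1.3333 / 4.1366 = -0.3223
  r[V,V] = 1 (diagonal).

R is symmetric with unit diagonal. Assembling:

R = [[1, -0.3223],
 [-0.3223, 1]]


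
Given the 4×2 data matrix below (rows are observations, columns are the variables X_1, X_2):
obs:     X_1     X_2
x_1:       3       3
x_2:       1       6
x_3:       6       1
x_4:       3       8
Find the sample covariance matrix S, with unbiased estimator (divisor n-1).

Step 1 — column means:
  mean(X_1) = (3 + 1 + 6 + 3) / 4 = 13/4 = 3.25
  mean(X_2) = (3 + 6 + 1 + 8) / 4 = 18/4 = 4.5

Step 2 — sample covariance S[i,j] = (1/(n-1)) · Σ_k (x_{k,i} - mean_i) · (x_{k,j} - mean_j), with n-1 = 3.
  S[X_1,X_1] = ((-0.25)·(-0.25) + (-2.25)·(-2.25) + (2.75)·(2.75) + (-0.25)·(-0.25)) / 3 = 12.75/3 = 4.25
  S[X_1,X_2] = ((-0.25)·(-1.5) + (-2.25)·(1.5) + (2.75)·(-3.5) + (-0.25)·(3.5)) / 3 = -13.5/3 = -4.5
  S[X_2,X_2] = ((-1.5)·(-1.5) + (1.5)·(1.5) + (-3.5)·(-3.5) + (3.5)·(3.5)) / 3 = 29/3 = 9.6667

S is symmetric (S[j,i] = S[i,j]). Assembling:

S = [[4.25, -4.5],
 [-4.5, 9.6667]]


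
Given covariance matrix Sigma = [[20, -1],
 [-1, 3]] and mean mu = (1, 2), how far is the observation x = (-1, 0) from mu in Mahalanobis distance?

Step 1 — centre the observation: (x - mu) = (-2, -2).

Step 2 — invert Sigma. det(Sigma) = 20·3 - (-1)² = 59.
  Sigma^{-1} = (1/det) · [[d, -b], [-b, a]] = [[0.0508, 0.0169],
 [0.0169, 0.339]].

Step 3 — form the quadratic (x - mu)^T · Sigma^{-1} · (x - mu):
  Sigma^{-1} · (x - mu) = (-0.1356, -0.7119).
  (x - mu)^T · [Sigma^{-1} · (x - mu)] = (-2)·(-0.1356) + (-2)·(-0.7119) = 1.6949.

Step 4 — take square root: d = √(1.6949) ≈ 1.3019.

d(x, mu) = √(1.6949) ≈ 1.3019


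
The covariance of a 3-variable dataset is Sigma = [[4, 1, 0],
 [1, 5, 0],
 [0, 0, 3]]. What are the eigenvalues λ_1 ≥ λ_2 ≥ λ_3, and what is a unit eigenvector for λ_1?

Step 1 — characteristic polynomial p(λ) = det(λI - Sigma) = λ³ - tr·λ² + c_1·λ - det, where tr = trace, c_1 = sum of the principal 2×2 minors, det = det(Sigma):
  tr = 4 + 5 + 3 = 12,
  c_1 = (4·5 - (1)²) + (4·3 - (0)²) + (5·3 - (0)²) = 19 + 12 + 15 = 46,
  det = 4·(5·3 - (0)²) - (1)·((1)·3 - (0)·(0)) + (0)·((1)·(0) - 5·(0)) = 4·(15) - (1)·(3) + (0)·(0) = 57.
  So p(λ) = λ³ - 12λ² + 46λ - 57.
Step 2 — look for an integer root (rational root theorem: any rational root is an integer divisor of 57). Testing λ = 3:
  p(3) = 27 - 108 + 138 - 57 = 0  ✓
  Dividing out (λ - 3): p(λ) = (λ - 3)(λ² - 9λ + 19).
Step 3 — remaining eigenvalues from the quadratic λ² - 9λ + 19 = 0:
  Δ = 9² - 4·19 = 81 - 76 = 5,  λ = (9 ± √5)/2 = (9 ± 2.2361)/2 ≈ 5.618 or 3.382.
  Sorted: λ_1 = 5.618,  λ_2 = 3.382,  λ_3 = 3  (check: sum = 12 = tr ✓).

Step 4 — unit eigenvector for λ_1 ≈ 5.618: v spans the null space of (Sigma - λ_1 I), whose rows are
  r_1 = (-1.618, 1, 0),  r_2 = (1, -0.618, 0),  r_3 = (0, 0, -2.618).
  v is orthogonal to every row, so take v ∝ r_1 × r_3 = ((1)·(-2.618) - (0)·(0), (0)·(0) - (-1.618)·(-2.618), (-1.618)·(0) - (1)·(0)) ≈ (-2.618, -4.2361, 0).
  Rescale (multiply by -1 so the first nonzero entry is positive): u = (2.618, 4.2361, 0).
  ||u|| = √((2.618)² + (4.2361)² + (0)²) = √(24.7984) ≈ 4.9798,  v_1 = u/||u|| ≈ (0.5257, 0.8507, 0) (||v_1|| = 1).

λ_1 = 5.618,  λ_2 = 3.382,  λ_3 = 3;  v_1 ≈ (0.5257, 0.8507, 0)


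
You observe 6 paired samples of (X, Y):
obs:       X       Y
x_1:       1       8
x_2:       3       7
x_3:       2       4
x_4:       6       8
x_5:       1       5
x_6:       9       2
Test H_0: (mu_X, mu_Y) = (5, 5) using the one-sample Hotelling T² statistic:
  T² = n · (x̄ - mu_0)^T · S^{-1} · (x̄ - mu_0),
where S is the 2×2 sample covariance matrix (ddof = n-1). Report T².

Step 1 — sample mean vector:
  mean(X) = (1 + 3 + 2 + 6 + 1 + 9) / 6 = 22/6 = 3.6667
  mean(Y) = (8 + 7 + 4 + 8 + 5 + 2) / 6 = 34/6 = 5.6667
  x̄ = (3.6667, 5.6667),  deviation x̄ - mu_0 = (3.6667, 5.6667) - (5, 5) = (-1.3333, 0.6667).

Step 2 — sample covariance matrix, S[i,j] = (1/(n-1)) · Σ_k (x_{k,i} - mean_i) · (x_{k,j} - mean_j), divisor n-1 = 5:
  S[X,X] = ((-2.6667)·(-2.6667) + (-0.6667)·(-0.6667) + (-1.6667)·(-1.6667) + (2.3333)·(2.3333) + (-2.6667)·(-2.6667) + (5.3333)·(5.3333)) / 5 = 51.3333/5 = 10.2667
  S[X,Y] = ((-2.6667)·(2.3333) + (-0.6667)·(1.3333) + (-1.6667)·(-1.6667) + (2.3333)·(2.3333) + (-2.6667)·(-0.6667) + (5.3333)·(-3.6667)) / 5 = -16.6667/5 = -3.3333
  S[Y,Y] = ((2.3333)·(2.3333) + (1.3333)·(1.3333) + (-1.6667)·(-1.6667) + (2.3333)·(2.3333) + (-0.6667)·(-0.6667) + (-3.6667)·(-3.6667)) / 5 = 29.3333/5 = 5.8667
  S = [[10.2667, -3.3333],
 [-3.3333, 5.8667]].

Step 3 — invert S. det(S) = 10.2667·5.8667 - (-3.3333)² = 49.12.
  S^{-1} = (1/det) · [[d, -b], [-b, a]] = [[0.1194, 0.0679],
 [0.0679, 0.209]].

Step 4 — quadratic form (x̄ - mu_0)^T · S^{-1} · (x̄ - mu_0):
  S^{-1} · (x̄ - mu_0) = (-0.114, 0.0489),
  (x̄ - mu_0)^T · [...] = (-1.3333)·(-0.114) + (0.6667)·(0.0489) = 0.1846.

Step 5 — scale by n: T² = 6 · 0.1846 = 1.1075.

T² ≈ 1.1075


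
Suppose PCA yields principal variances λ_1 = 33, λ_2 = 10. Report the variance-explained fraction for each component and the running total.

Step 1 — total variance = trace(Sigma) = Σ λ_i = 33 + 10 = 43.

Step 2 — fraction explained by component i = λ_i / Σ λ:
  PC1: 33/43 = 0.7674
  PC2: 10/43 = 0.2326

Step 3 — cumulative fraction after k components = (λ_1 + ... + λ_k) / Σ λ:
  k = 1: 33/43 = 0.7674
  k = 2: (33 + 10)/43 = 43/43 = 1

Summary (fraction, with percent):

explained: PC1 0.7674 (76.74%), PC2 0.2326 (23.26%);  cumulative: 0.7674, 1


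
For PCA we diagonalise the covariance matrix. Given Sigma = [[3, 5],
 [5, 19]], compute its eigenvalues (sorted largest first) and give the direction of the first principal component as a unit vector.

Step 1 — characteristic polynomial of 2×2 Sigma:
  det(Sigma - λI) = λ² - trace · λ + det = 0.
  trace = 3 + 19 = 22, det = 3·19 - (5)² = 32.
Step 2 — discriminant:
  Δ = trace² - 4·det = 484 - 128 = 356.
Step 3 — eigenvalues:
  λ = (trace ± √Δ)/2 = (22 ± 18.868)/2,
  λ_1 = 20.434,  λ_2 = 1.566.

Step 4 — unit eigenvector for λ_1: solve (Sigma - λ_1 I)v = 0. First row:
  (3 - 20.434)·v_x + (5)·v_y = 0, i.e. (-17.434)·v_x + (5)·v_y = 0,
  so v ∝ (b, λ_1 - a) = (5, 17.434) = u.
  ||u|| = √((5)² + (17.434)²) = √(328.9437) ≈ 18.1368,
  v_1 = u/||u|| ≈ (0.2757, 0.9612) (||v_1|| = 1).

λ_1 = 20.434,  λ_2 = 1.566;  v_1 ≈ (0.2757, 0.9612)


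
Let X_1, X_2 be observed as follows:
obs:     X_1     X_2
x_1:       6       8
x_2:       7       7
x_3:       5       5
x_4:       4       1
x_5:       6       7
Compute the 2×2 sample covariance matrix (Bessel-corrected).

Step 1 — column means:
  mean(X_1) = (6 + 7 + 5 + 4 + 6) / 5 = 28/5 = 5.6
  mean(X_2) = (8 + 7 + 5 + 1 + 7) / 5 = 28/5 = 5.6

Step 2 — sample covariance S[i,j] = (1/(n-1)) · Σ_k (x_{k,i} - mean_i) · (x_{k,j} - mean_j), with n-1 = 4.
  S[X_1,X_1] = ((0.4)·(0.4) + (1.4)·(1.4) + (-0.6)·(-0.6) + (-1.6)·(-1.6) + (0.4)·(0.4)) / 4 = 5.2/4 = 1.3
  S[X_1,X_2] = ((0.4)·(2.4) + (1.4)·(1.4) + (-0.6)·(-0.6) + (-1.6)·(-4.6) + (0.4)·(1.4)) / 4 = 11.2/4 = 2.8
  S[X_2,X_2] = ((2.4)·(2.4) + (1.4)·(1.4) + (-0.6)·(-0.6) + (-4.6)·(-4.6) + (1.4)·(1.4)) / 4 = 31.2/4 = 7.8

S is symmetric (S[j,i] = S[i,j]). Assembling:

S = [[1.3, 2.8],
 [2.8, 7.8]]


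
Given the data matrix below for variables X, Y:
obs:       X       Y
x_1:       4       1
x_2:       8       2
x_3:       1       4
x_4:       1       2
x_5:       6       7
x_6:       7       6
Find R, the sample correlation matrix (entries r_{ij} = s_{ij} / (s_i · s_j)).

Step 1 — column means:
  mean(X) = (4 + 8 + 1 + 1 + 6 + 7) / 6 = 27/6 = 4.5
  mean(Y) = (1 + 2 + 4 + 2 + 7 + 6) / 6 = 22/6 = 3.6667

Step 2 — sample variances and covariances s[i,j] = (1/(n-1)) · Σ_k (x_{k,i} - mean_i) · (x_{k,j} - mean_j), with n-1 = 5:
  s[X,X] = ((-0.5)·(-0.5) + (3.5)·(3.5) + (-3.5)·(-3.5) + (-3.5)·(-3.5) + (1.5)·(1.5) + (2.5)·(2.5)) / 5 = 45.5/5 = 9.1
  s[X,Y] = ((-0.5)·(-2.6667) + (3.5)·(-1.6667) + (-3.5)·(0.3333) + (-3.5)·(-1.6667) + (1.5)·(3.3333) + (2.5)·(2.3333)) / 5 = 11/5 = 2.2
  s[Y,Y] = ((-2.6667)·(-2.6667) + (-1.6667)·(-1.6667) + (0.3333)·(0.3333) + (-1.6667)·(-1.6667) + (3.3333)·(3.3333) + (2.3333)·(2.3333)) / 5 = 29.3333/5 = 5.8667
  Sample standard deviations s_i = √(s[i,i]):
  s(X) = √(9.1) = 3.0166
  s(Y) = √(5.8667) = 2.4221

Step 3 — r_{ij} = s_{ij} / (s_i · s_j):
  r[X,X] = 1 (diagonal).
  r[X,Y] = 2.2 / (3.0166 · 2.4221) = 2.2 / 7.3066 = 0.3011
  r[Y,Y] = 1 (diagonal).

R is symmetric with unit diagonal. Assembling:

R = [[1, 0.3011],
 [0.3011, 1]]


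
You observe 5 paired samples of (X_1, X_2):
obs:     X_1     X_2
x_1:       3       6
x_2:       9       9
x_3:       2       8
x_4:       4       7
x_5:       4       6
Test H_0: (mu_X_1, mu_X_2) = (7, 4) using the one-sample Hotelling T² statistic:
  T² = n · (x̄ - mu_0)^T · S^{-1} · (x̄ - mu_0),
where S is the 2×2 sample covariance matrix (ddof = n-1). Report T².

Step 1 — sample mean vector:
  mean(X_1) = (3 + 9 + 2 + 4 + 4) / 5 = 22/5 = 4.4
  mean(X_2) = (6 + 9 + 8 + 7 + 6) / 5 = 36/5 = 7.2
  x̄ = (4.4, 7.2),  deviation x̄ - mu_0 = (4.4, 7.2) - (7, 4) = (-2.6, 3.2).

Step 2 — sample covariance matrix, S[i,j] = (1/(n-1)) · Σ_k (x_{k,i} - mean_i) · (x_{k,j} - mean_j), divisor n-1 = 4:
  S[X_1,X_1] = ((-1.4)·(-1.4) + (4.6)·(4.6) + (-2.4)·(-2.4) + (-0.4)·(-0.4) + (-0.4)·(-0.4)) / 4 = 29.2/4 = 7.3
  S[X_1,X_2] = ((-1.4)·(-1.2) + (4.6)·(1.8) + (-2.4)·(0.8) + (-0.4)·(-0.2) + (-0.4)·(-1.2)) / 4 = 8.6/4 = 2.15
  S[X_2,X_2] = ((-1.2)·(-1.2) + (1.8)·(1.8) + (0.8)·(0.8) + (-0.2)·(-0.2) + (-1.2)·(-1.2)) / 4 = 6.8/4 = 1.7
  S = [[7.3, 2.15],
 [2.15, 1.7]].

Step 3 — invert S. det(S) = 7.3·1.7 - (2.15)² = 7.7875.
  S^{-1} = (1/det) · [[d, -b], [-b, a]] = [[0.2183, -0.2761],
 [-0.2761, 0.9374]].

Step 4 — quadratic form (x̄ - mu_0)^T · S^{-1} · (x̄ - mu_0):
  S^{-1} · (x̄ - mu_0) = (-1.451, 3.7175),
  (x̄ - mu_0)^T · [...] = (-2.6)·(-1.451) + (3.2)·(3.7175) = 15.6687.

Step 5 — scale by n: T² = 5 · 15.6687 = 78.3435.

T² ≈ 78.3435
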